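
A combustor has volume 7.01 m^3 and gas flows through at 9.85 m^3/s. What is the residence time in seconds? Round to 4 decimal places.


tau = V / Q_flow
tau = 7.01 / 9.85 = 0.7117 s


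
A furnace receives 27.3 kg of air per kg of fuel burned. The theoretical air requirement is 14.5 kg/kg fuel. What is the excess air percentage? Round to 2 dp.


Excess air = actual - stoichiometric = 27.3 - 14.5 = 12.80 kg/kg fuel
Excess air % = (excess / stoich) * 100 = (12.80 / 14.5) * 100 = 88.28%


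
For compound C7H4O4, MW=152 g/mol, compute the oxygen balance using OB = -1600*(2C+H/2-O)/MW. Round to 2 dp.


OB = -1600 * (2C + H/2 - O) / MW
Inner = 2*7 + 4/2 - 4 = 12.00
OB = -1600 * 12.00 / 152 = -126.32%


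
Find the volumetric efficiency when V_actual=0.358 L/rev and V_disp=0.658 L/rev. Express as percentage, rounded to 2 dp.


eta_v = (V_actual / V_disp) * 100
Ratio = 0.358 / 0.658 = 0.5441
eta_v = 0.5441 * 100 = 54.41%


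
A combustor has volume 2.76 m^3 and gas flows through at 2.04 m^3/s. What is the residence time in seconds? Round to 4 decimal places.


tau = V / Q_flow
tau = 2.76 / 2.04 = 1.3529 s


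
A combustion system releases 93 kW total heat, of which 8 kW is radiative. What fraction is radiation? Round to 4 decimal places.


f_rad = Q_rad / Q_total
f_rad = 8 / 93 = 0.0860


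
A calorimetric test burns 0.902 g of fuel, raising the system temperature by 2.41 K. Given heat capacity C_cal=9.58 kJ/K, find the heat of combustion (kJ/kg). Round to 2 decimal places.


Hc = C_cal * delta_T / m_fuel
Q_released = 9.58 * 2.41 = 23.0878 kJ
m_fuel = 0.902 g = 0.902/1000 kg = 0.000902 kg
Hc = 23.0878 / 0.000902 = 25596.23 kJ/kg


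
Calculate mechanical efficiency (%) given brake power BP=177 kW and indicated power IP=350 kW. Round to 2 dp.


eta_mech = (BP / IP) * 100
Ratio = 177 / 350 = 0.5057
eta_mech = 0.5057 * 100 = 50.57%


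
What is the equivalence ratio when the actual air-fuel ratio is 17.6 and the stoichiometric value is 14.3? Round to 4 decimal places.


phi = AFR_stoich / AFR_actual
phi = 14.3 / 17.6 = 0.8125


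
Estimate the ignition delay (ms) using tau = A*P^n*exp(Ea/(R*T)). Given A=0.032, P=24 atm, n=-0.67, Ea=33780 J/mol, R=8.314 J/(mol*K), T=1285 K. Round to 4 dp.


tau = A * P^n * exp(Ea/(R*T))
P^n = 24^(-0.67) = 0.11892098
Ea/(R*T) = 33780/(8.314*1285) = 3.161888
exp(Ea/(R*T)) = 23.615142
tau = 0.032 * 0.11892098 * 23.615142 = 0.0899 ms


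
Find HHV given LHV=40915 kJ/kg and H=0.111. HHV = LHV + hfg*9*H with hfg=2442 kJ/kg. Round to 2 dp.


HHV = LHV + hfg * 9 * H
Water addition = 2442 * 9 * 0.111 = 2439.558 kJ/kg
HHV = 40915 + 2439.558 = 43354.56 kJ/kg


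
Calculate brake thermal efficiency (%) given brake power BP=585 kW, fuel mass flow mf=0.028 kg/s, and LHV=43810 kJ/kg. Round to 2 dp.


eta_BTE = (BP / (mf * LHV)) * 100
Denominator = 0.028 * 43810 = 1226.6800 kW
eta_BTE = (585 / 1226.6800) * 100 = 47.69%


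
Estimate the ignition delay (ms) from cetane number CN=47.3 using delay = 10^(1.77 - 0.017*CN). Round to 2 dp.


delay = 10^(1.77 - 0.017*CN)
Exponent = 1.77 - 0.017*47.3 = 0.9659
delay = 10^0.9659 = 9.24 ms


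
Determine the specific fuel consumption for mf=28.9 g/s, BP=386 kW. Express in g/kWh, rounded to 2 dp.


SFC = (mf / BP) * 3600
Rate = 28.9 / 386 = 0.074870 g/(s*kW)
SFC = 0.074870 * 3600 = 269.53 g/kWh


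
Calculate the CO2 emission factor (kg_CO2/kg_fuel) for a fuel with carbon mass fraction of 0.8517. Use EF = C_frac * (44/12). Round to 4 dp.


EF = C_frac * (M_CO2 / M_C)
EF = 0.8517 * (44/12)
EF = 0.8517 * 3.666667 = 3.1229 kg_CO2/kg_fuel


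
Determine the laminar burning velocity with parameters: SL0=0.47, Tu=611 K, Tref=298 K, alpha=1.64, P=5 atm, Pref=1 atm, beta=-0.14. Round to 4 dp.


SL = SL0 * (Tu/Tref)^alpha * (P/Pref)^beta
T ratio = 611/298 = 2.05033557
(T ratio)^alpha = 2.05033557^1.64 = 3.246332
(P/Pref)^beta = 5^(-0.14) = 0.798260
SL = 0.47 * 3.246332 * 0.798260 = 1.2180 m/s


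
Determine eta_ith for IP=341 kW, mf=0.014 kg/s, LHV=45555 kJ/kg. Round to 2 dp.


eta_ith = (IP / (mf * LHV)) * 100
Denominator = 0.014 * 45555 = 637.7700 kW
eta_ith = (341 / 637.7700) * 100 = 53.47%


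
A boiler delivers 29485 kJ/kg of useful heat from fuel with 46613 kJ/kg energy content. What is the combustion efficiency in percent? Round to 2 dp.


Efficiency = (Q_useful / Q_fuel) * 100
Efficiency = (29485 / 46613) * 100
Efficiency = 0.6325 * 100 = 63.25%


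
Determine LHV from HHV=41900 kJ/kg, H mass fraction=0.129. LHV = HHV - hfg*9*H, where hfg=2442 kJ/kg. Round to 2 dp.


LHV = HHV - hfg * 9 * H
Water correction = 2442 * 9 * 0.129 = 2835.162 kJ/kg
LHV = 41900 - 2835.162 = 39064.84 kJ/kg


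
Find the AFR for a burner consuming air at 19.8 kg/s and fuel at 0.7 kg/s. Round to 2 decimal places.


AFR = m_air / m_fuel
AFR = 19.8 / 0.7 = 28.29


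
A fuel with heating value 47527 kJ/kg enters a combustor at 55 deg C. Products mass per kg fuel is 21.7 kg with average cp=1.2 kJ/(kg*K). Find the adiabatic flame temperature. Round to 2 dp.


T_ad = T_in + Hc / (m_p * cp)
Denominator = 21.7 * 1.2 = 26.0400
Temperature rise = 47527 / 26.0400 = 1825.15 K
T_ad = 55 + 1825.15 = 1880.15 deg C


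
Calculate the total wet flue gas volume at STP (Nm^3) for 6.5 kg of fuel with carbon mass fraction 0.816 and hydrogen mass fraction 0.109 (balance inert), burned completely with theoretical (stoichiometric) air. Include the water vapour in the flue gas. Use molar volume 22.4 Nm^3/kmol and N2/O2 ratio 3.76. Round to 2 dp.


Per kg fuel: CO2 = (C/12 kmol)*22.4 = (0.816/12)*22.4 = 1.52320 Nm^3
Per kg fuel: H2O = (H/2 kmol)*22.4 = (0.109/2)*22.4 = 1.22080 Nm^3
O2 needed per kg fuel = C/12 + H/4 = 0.816/12 + 0.109/4 = 0.09525000 kmol
Per kg fuel: N2 = O2*3.76*22.4 = 0.09525000*3.76*22.4 = 8.02234 Nm^3
Total per kg = 1.52320 + 1.22080 + 8.02234 = 10.76634 Nm^3
Total = 10.76634 * 6.5 = 69.98 Nm^3


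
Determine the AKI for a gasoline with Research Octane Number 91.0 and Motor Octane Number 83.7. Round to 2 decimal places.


AKI = (RON + MON) / 2
AKI = (91.0 + 83.7) / 2
AKI = 174.7 / 2 = 87.35


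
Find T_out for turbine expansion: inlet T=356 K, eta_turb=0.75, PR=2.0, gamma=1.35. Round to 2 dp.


T_out = T_in * (1 - eta * (1 - PR^(-(gamma-1)/gamma)))
Exponent = -(1.35-1)/1.35 = -0.25925926
PR^exp = 2.0^(-0.25925926) = 0.83551680
Factor = 1 - 0.75*(1 - 0.83551680) = 0.87663760
T_out = 356 * 0.87663760 = 312.08 K


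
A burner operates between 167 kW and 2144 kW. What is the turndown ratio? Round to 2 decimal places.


TDR = Q_max / Q_min
TDR = 2144 / 167 = 12.84


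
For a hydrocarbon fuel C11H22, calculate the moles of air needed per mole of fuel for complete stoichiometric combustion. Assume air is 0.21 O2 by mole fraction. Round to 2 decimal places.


Balanced combustion: C11H22 + 16.5 O2 -> 11 CO2 + 11 H2O
O2 needed = C + H/4 = 11 + 22/4 = 16.50 moles
Air moles = O2 / 0.21 = 16.50 / 0.21 = 78.57 moles air


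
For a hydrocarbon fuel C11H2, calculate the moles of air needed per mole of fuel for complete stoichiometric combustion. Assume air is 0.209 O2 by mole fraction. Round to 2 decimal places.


Balanced combustion: C11H2 + 11.5 O2 -> 11 CO2 + 1 H2O
O2 needed = C + H/4 = 11 + 2/4 = 11.50 moles
Air moles = O2 / 0.209 = 11.50 / 0.209 = 55.02 moles air


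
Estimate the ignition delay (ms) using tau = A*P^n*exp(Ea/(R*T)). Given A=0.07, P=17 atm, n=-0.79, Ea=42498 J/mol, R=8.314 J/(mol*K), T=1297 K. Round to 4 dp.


tau = A * P^n * exp(Ea/(R*T))
P^n = 17^(-0.79) = 0.10664619
Ea/(R*T) = 42498/(8.314*1297) = 3.941109
exp(Ea/(R*T)) = 51.475679
tau = 0.07 * 0.10664619 * 51.475679 = 0.3843 ms


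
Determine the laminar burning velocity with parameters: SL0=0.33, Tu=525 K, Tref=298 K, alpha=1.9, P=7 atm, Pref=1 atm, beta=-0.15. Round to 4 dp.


SL = SL0 * (Tu/Tref)^alpha * (P/Pref)^beta
T ratio = 525/298 = 1.76174497
(T ratio)^alpha = 1.76174497^1.9 = 2.932863
(P/Pref)^beta = 7^(-0.15) = 0.746853
SL = 0.33 * 2.932863 * 0.746853 = 0.7228 m/s


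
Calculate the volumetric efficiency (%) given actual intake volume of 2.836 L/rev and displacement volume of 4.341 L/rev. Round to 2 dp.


eta_v = (V_actual / V_disp) * 100
Ratio = 2.836 / 4.341 = 0.6533
eta_v = 0.6533 * 100 = 65.33%


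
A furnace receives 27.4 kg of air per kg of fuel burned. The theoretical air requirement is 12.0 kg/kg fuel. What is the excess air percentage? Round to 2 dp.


Excess air = actual - stoichiometric = 27.4 - 12.0 = 15.40 kg/kg fuel
Excess air % = (excess / stoich) * 100 = (15.40 / 12.0) * 100 = 128.33%


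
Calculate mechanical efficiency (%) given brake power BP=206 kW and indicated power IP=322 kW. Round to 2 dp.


eta_mech = (BP / IP) * 100
Ratio = 206 / 322 = 0.6398
eta_mech = 0.6398 * 100 = 63.98%


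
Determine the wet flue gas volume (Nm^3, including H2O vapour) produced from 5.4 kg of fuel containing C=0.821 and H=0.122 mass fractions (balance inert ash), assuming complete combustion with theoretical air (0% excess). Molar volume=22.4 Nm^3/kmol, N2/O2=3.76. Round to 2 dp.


Per kg fuel: CO2 = (C/12 kmol)*22.4 = (0.821/12)*22.4 = 1.53253 Nm^3
Per kg fuel: H2O = (H/2 kmol)*22.4 = (0.122/2)*22.4 = 1.36640 Nm^3
O2 needed per kg fuel = C/12 + H/4 = 0.821/12 + 0.122/4 = 0.09891667 kmol
Per kg fuel: N2 = O2*3.76*22.4 = 0.09891667*3.76*22.4 = 8.33116 Nm^3
Total per kg = 1.53253 + 1.36640 + 8.33116 = 11.23009 Nm^3
Total = 11.23009 * 5.4 = 60.64 Nm^3


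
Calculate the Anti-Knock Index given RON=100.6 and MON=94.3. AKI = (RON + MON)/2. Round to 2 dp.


AKI = (RON + MON) / 2
AKI = (100.6 + 94.3) / 2
AKI = 194.9 / 2 = 97.45


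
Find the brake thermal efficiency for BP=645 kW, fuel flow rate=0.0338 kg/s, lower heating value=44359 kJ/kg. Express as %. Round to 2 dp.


eta_BTE = (BP / (mf * LHV)) * 100
Denominator = 0.0338 * 44359 = 1499.3342 kW
eta_BTE = (645 / 1499.3342) * 100 = 43.02%


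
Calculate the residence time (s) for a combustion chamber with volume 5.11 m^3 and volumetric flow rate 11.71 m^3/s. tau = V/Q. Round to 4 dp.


tau = V / Q_flow
tau = 5.11 / 11.71 = 0.4364 s


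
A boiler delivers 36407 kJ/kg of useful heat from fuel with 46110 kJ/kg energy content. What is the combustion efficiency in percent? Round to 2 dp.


Efficiency = (Q_useful / Q_fuel) * 100
Efficiency = (36407 / 46110) * 100
Efficiency = 0.7896 * 100 = 78.96%


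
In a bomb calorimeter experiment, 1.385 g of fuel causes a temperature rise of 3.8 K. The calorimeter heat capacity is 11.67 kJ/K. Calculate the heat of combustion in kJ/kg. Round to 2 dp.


Hc = C_cal * delta_T / m_fuel
Q_released = 11.67 * 3.8 = 44.3460 kJ
m_fuel = 1.385 g = 1.385/1000 kg = 0.001385 kg
Hc = 44.3460 / 0.001385 = 32018.77 kJ/kg


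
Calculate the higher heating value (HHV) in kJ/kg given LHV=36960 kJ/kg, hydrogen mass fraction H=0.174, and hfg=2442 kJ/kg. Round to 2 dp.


HHV = LHV + hfg * 9 * H
Water addition = 2442 * 9 * 0.174 = 3824.172 kJ/kg
HHV = 36960 + 3824.172 = 40784.17 kJ/kg


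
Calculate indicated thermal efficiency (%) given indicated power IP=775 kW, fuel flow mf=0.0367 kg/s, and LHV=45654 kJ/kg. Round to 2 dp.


eta_ith = (IP / (mf * LHV)) * 100
Denominator = 0.0367 * 45654 = 1675.5018 kW
eta_ith = (775 / 1675.5018) * 100 = 46.25%


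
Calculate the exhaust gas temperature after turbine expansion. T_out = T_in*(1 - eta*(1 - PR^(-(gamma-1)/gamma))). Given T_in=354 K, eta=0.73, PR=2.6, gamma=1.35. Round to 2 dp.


T_out = T_in * (1 - eta * (1 - PR^(-(gamma-1)/gamma)))
Exponent = -(1.35-1)/1.35 = -0.25925926
PR^exp = 2.6^(-0.25925926) = 0.78057442
Factor = 1 - 0.73*(1 - 0.78057442) = 0.83981933
T_out = 354 * 0.83981933 = 297.30 K


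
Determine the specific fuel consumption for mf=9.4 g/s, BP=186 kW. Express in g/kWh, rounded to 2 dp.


SFC = (mf / BP) * 3600
Rate = 9.4 / 186 = 0.050538 g/(s*kW)
SFC = 0.050538 * 3600 = 181.94 g/kWh


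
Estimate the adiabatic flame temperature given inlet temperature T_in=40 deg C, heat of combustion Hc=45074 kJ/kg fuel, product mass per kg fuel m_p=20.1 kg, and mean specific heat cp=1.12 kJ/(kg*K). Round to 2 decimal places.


T_ad = T_in + Hc / (m_p * cp)
Denominator = 20.1 * 1.12 = 22.5120
Temperature rise = 45074 / 22.5120 = 2002.22 K
T_ad = 40 + 2002.22 = 2042.22 deg C


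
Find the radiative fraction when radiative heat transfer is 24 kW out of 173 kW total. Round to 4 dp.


f_rad = Q_rad / Q_total
f_rad = 24 / 173 = 0.1387


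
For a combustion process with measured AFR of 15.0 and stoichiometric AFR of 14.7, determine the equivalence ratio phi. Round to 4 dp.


phi = AFR_stoich / AFR_actual
phi = 14.7 / 15.0 = 0.9800


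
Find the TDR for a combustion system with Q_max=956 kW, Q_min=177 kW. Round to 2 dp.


TDR = Q_max / Q_min
TDR = 956 / 177 = 5.40


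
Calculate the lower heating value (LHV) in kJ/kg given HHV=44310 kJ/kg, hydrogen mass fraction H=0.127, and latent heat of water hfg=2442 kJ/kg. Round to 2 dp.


LHV = HHV - hfg * 9 * H
Water correction = 2442 * 9 * 0.127 = 2791.206 kJ/kg
LHV = 44310 - 2791.206 = 41518.79 kJ/kg


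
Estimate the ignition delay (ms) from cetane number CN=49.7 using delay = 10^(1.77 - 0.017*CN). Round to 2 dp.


delay = 10^(1.77 - 0.017*CN)
Exponent = 1.77 - 0.017*49.7 = 0.9251
delay = 10^0.9251 = 8.42 ms


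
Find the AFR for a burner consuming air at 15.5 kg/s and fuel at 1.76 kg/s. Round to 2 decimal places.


AFR = m_air / m_fuel
AFR = 15.5 / 1.76 = 8.81


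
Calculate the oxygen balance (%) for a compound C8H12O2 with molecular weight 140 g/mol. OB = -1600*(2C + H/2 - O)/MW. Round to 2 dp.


OB = -1600 * (2C + H/2 - O) / MW
Inner = 2*8 + 12/2 - 2 = 20.00
OB = -1600 * 20.00 / 140 = -228.57%


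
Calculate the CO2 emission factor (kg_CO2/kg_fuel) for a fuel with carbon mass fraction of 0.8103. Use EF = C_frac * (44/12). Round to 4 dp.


EF = C_frac * (M_CO2 / M_C)
EF = 0.8103 * (44/12)
EF = 0.8103 * 3.666667 = 2.9711 kg_CO2/kg_fuel


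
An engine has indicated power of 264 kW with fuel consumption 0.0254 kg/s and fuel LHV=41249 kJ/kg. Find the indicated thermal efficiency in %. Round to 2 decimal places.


eta_ith = (IP / (mf * LHV)) * 100
Denominator = 0.0254 * 41249 = 1047.7246 kW
eta_ith = (264 / 1047.7246) * 100 = 25.20%


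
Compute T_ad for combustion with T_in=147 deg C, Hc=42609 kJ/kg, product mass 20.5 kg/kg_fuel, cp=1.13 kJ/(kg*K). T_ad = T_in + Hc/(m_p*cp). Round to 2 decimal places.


T_ad = T_in + Hc / (m_p * cp)
Denominator = 20.5 * 1.13 = 23.1650
Temperature rise = 42609 / 23.1650 = 1839.37 K
T_ad = 147 + 1839.37 = 1986.37 deg C


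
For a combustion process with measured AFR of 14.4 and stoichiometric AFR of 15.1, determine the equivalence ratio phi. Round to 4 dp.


phi = AFR_stoich / AFR_actual
phi = 15.1 / 14.4 = 1.0486


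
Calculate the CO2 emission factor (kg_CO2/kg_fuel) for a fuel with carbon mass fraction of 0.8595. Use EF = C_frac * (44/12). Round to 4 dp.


EF = C_frac * (M_CO2 / M_C)
EF = 0.8595 * (44/12)
EF = 0.8595 * 3.666667 = 3.1515 kg_CO2/kg_fuel


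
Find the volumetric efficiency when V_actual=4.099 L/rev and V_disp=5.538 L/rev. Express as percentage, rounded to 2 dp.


eta_v = (V_actual / V_disp) * 100
Ratio = 4.099 / 5.538 = 0.7402
eta_v = 0.7402 * 100 = 74.02%


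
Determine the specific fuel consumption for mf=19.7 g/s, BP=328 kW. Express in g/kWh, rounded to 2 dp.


SFC = (mf / BP) * 3600
Rate = 19.7 / 328 = 0.060061 g/(s*kW)
SFC = 0.060061 * 3600 = 216.22 g/kWh


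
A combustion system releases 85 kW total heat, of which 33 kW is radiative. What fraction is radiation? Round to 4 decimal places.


f_rad = Q_rad / Q_total
f_rad = 33 / 85 = 0.3882


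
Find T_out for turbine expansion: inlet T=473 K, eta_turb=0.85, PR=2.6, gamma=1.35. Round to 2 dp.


T_out = T_in * (1 - eta * (1 - PR^(-(gamma-1)/gamma)))
Exponent = -(1.35-1)/1.35 = -0.25925926
PR^exp = 2.6^(-0.25925926) = 0.78057442
Factor = 1 - 0.85*(1 - 0.78057442) = 0.81348826
T_out = 473 * 0.81348826 = 384.78 K


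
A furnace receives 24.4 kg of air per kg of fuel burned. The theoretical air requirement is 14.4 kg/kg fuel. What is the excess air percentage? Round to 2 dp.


Excess air = actual - stoichiometric = 24.4 - 14.4 = 10.00 kg/kg fuel
Excess air % = (excess / stoich) * 100 = (10.00 / 14.4) * 100 = 69.44%


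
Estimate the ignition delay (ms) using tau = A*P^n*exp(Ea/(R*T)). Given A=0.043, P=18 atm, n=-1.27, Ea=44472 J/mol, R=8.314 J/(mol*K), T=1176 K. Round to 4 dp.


tau = A * P^n * exp(Ea/(R*T))
P^n = 18^(-1.27) = 0.02545681
Ea/(R*T) = 44472/(8.314*1176) = 4.548512
exp(Ea/(R*T)) = 94.491675
tau = 0.043 * 0.02545681 * 94.491675 = 0.1034 ms


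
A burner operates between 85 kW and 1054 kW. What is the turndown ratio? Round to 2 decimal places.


TDR = Q_max / Q_min
TDR = 1054 / 85 = 12.40


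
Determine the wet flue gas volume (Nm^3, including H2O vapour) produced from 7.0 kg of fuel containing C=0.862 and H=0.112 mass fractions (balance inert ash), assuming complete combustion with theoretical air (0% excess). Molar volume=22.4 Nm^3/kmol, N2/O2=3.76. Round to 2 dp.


Per kg fuel: CO2 = (C/12 kmol)*22.4 = (0.862/12)*22.4 = 1.60907 Nm^3
Per kg fuel: H2O = (H/2 kmol)*22.4 = (0.112/2)*22.4 = 1.25440 Nm^3
O2 needed per kg fuel = C/12 + H/4 = 0.862/12 + 0.112/4 = 0.09983333 kmol
Per kg fuel: N2 = O2*3.76*22.4 = 0.09983333*3.76*22.4 = 8.40836 Nm^3
Total per kg = 1.60907 + 1.25440 + 8.40836 = 11.27183 Nm^3
Total = 11.27183 * 7.0 = 78.90 Nm^3


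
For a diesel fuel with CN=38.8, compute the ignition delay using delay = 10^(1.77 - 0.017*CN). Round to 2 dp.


delay = 10^(1.77 - 0.017*CN)
Exponent = 1.77 - 0.017*38.8 = 1.1104
delay = 10^1.1104 = 12.89 ms


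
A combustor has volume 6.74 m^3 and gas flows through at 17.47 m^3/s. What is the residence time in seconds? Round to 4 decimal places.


tau = V / Q_flow
tau = 6.74 / 17.47 = 0.3858 s


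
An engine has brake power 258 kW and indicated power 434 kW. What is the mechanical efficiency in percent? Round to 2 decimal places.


eta_mech = (BP / IP) * 100
Ratio = 258 / 434 = 0.5945
eta_mech = 0.5945 * 100 = 59.45%


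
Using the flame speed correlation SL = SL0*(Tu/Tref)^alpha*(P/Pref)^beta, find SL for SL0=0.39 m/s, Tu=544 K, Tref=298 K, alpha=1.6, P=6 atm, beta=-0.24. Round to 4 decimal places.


SL = SL0 * (Tu/Tref)^alpha * (P/Pref)^beta
T ratio = 544/298 = 1.82550336
(T ratio)^alpha = 1.82550336^1.6 = 2.619463
(P/Pref)^beta = 6^(-0.24) = 0.650495
SL = 0.39 * 2.619463 * 0.650495 = 0.6645 m/s


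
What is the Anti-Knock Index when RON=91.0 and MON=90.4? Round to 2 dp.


AKI = (RON + MON) / 2
AKI = (91.0 + 90.4) / 2
AKI = 181.4 / 2 = 90.70


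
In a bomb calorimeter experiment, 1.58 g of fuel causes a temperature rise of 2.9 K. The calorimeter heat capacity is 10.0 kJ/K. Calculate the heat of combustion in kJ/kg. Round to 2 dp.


Hc = C_cal * delta_T / m_fuel
Q_released = 10.0 * 2.9 = 29.0000 kJ
m_fuel = 1.58 g = 1.58/1000 kg = 0.001580 kg
Hc = 29.0000 / 0.001580 = 18354.43 kJ/kg


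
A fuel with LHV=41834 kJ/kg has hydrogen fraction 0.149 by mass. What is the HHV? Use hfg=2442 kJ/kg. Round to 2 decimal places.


HHV = LHV + hfg * 9 * H
Water addition = 2442 * 9 * 0.149 = 3274.722 kJ/kg
HHV = 41834 + 3274.722 = 45108.72 kJ/kg


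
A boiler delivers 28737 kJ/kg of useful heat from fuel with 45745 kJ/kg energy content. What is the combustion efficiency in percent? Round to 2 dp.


Efficiency = (Q_useful / Q_fuel) * 100
Efficiency = (28737 / 45745) * 100
Efficiency = 0.6282 * 100 = 62.82%


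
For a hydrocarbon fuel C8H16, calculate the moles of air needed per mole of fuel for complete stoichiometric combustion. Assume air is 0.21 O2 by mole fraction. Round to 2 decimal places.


Balanced combustion: C8H16 + 12 O2 -> 8 CO2 + 8 H2O
O2 needed = C + H/4 = 8 + 16/4 = 12.00 moles
Air moles = O2 / 0.21 = 12.00 / 0.21 = 57.14 moles air


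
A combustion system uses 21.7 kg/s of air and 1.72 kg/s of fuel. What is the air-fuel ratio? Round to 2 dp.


AFR = m_air / m_fuel
AFR = 21.7 / 1.72 = 12.62


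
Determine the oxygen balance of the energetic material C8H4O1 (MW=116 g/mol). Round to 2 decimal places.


OB = -1600 * (2C + H/2 - O) / MW
Inner = 2*8 + 4/2 - 1 = 17.00
OB = -1600 * 17.00 / 116 = -234.48%


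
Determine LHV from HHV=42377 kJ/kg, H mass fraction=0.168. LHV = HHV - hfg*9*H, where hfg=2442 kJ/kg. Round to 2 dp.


LHV = HHV - hfg * 9 * H
Water correction = 2442 * 9 * 0.168 = 3692.304 kJ/kg
LHV = 42377 - 3692.304 = 38684.70 kJ/kg


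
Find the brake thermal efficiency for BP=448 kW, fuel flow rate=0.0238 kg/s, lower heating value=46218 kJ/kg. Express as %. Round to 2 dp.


eta_BTE = (BP / (mf * LHV)) * 100
Denominator = 0.0238 * 46218 = 1099.9884 kW
eta_BTE = (448 / 1099.9884) * 100 = 40.73%


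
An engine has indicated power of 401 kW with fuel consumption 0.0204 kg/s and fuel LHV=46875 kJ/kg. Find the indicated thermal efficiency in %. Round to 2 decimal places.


eta_ith = (IP / (mf * LHV)) * 100
Denominator = 0.0204 * 46875 = 956.2500 kW
eta_ith = (401 / 956.2500) * 100 = 41.93%


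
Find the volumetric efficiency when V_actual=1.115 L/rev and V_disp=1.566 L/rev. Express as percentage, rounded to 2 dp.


eta_v = (V_actual / V_disp) * 100
Ratio = 1.115 / 1.566 = 0.7120
eta_v = 0.7120 * 100 = 71.20%


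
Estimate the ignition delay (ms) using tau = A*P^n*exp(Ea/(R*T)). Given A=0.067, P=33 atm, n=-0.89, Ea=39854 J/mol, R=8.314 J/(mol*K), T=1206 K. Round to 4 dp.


tau = A * P^n * exp(Ea/(R*T))
P^n = 33^(-0.89) = 0.04451666
Ea/(R*T) = 39854/(8.314*1206) = 3.974794
exp(Ea/(R*T)) = 53.239130
tau = 0.067 * 0.04451666 * 53.239130 = 0.1588 ms


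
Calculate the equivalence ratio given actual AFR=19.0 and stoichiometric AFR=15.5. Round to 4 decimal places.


phi = AFR_stoich / AFR_actual
phi = 15.5 / 19.0 = 0.8158


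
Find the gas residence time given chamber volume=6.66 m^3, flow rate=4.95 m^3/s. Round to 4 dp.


tau = V / Q_flow
tau = 6.66 / 4.95 = 1.3455 s


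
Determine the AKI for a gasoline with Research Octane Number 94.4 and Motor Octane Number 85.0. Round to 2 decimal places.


AKI = (RON + MON) / 2
AKI = (94.4 + 85.0) / 2
AKI = 179.4 / 2 = 89.70


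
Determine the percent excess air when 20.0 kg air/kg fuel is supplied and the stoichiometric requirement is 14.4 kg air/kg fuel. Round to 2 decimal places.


Excess air = actual - stoichiometric = 20.0 - 14.4 = 5.60 kg/kg fuel
Excess air % = (excess / stoich) * 100 = (5.60 / 14.4) * 100 = 38.89%


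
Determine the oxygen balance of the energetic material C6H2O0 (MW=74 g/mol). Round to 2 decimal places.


OB = -1600 * (2C + H/2 - O) / MW
Inner = 2*6 + 2/2 - 0 = 13.00
OB = -1600 * 13.00 / 74 = -281.08%


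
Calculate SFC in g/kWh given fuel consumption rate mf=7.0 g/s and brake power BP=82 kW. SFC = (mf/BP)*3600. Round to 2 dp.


SFC = (mf / BP) * 3600
Rate = 7.0 / 82 = 0.085366 g/(s*kW)
SFC = 0.085366 * 3600 = 307.32 g/kWh


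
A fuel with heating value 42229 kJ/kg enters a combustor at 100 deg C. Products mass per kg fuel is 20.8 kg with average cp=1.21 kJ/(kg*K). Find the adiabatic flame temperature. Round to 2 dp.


T_ad = T_in + Hc / (m_p * cp)
Denominator = 20.8 * 1.21 = 25.1680
Temperature rise = 42229 / 25.1680 = 1677.88 K
T_ad = 100 + 1677.88 = 1777.88 deg C


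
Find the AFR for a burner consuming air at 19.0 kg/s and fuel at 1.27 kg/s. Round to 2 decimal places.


AFR = m_air / m_fuel
AFR = 19.0 / 1.27 = 14.96


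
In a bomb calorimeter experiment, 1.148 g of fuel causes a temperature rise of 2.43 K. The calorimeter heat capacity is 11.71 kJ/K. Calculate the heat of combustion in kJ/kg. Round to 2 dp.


Hc = C_cal * delta_T / m_fuel
Q_released = 11.71 * 2.43 = 28.4553 kJ
m_fuel = 1.148 g = 1.148/1000 kg = 0.001148 kg
Hc = 28.4553 / 0.001148 = 24786.85 kJ/kg


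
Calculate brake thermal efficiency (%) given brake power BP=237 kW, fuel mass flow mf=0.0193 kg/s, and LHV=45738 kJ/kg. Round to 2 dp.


eta_BTE = (BP / (mf * LHV)) * 100
Denominator = 0.0193 * 45738 = 882.7434 kW
eta_BTE = (237 / 882.7434) * 100 = 26.85%


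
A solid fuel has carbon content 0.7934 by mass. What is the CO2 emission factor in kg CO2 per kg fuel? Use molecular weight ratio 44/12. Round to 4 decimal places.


EF = C_frac * (M_CO2 / M_C)
EF = 0.7934 * (44/12)
EF = 0.7934 * 3.666667 = 2.9091 kg_CO2/kg_fuel


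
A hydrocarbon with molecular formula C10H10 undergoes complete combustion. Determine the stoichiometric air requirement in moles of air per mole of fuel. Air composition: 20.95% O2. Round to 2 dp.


Balanced combustion: C10H10 + 12.5 O2 -> 10 CO2 + 5 H2O
O2 needed = C + H/4 = 10 + 10/4 = 12.50 moles
Air moles = O2 / 0.2095 = 12.50 / 0.2095 = 59.67 moles air


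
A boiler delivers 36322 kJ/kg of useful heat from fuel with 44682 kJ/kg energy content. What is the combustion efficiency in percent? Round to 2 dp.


Efficiency = (Q_useful / Q_fuel) * 100
Efficiency = (36322 / 44682) * 100
Efficiency = 0.8129 * 100 = 81.29%


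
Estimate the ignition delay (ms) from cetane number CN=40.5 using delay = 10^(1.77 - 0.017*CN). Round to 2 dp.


delay = 10^(1.77 - 0.017*CN)
Exponent = 1.77 - 0.017*40.5 = 1.0815
delay = 10^1.0815 = 12.06 ms


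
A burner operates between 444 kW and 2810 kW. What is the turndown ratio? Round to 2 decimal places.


TDR = Q_max / Q_min
TDR = 2810 / 444 = 6.33


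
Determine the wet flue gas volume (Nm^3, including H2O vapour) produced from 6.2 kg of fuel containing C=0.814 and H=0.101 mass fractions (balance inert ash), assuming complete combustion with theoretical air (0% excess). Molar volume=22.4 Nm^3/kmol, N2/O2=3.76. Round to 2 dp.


Per kg fuel: CO2 = (C/12 kmol)*22.4 = (0.814/12)*22.4 = 1.51947 Nm^3
Per kg fuel: H2O = (H/2 kmol)*22.4 = (0.101/2)*22.4 = 1.13120 Nm^3
O2 needed per kg fuel = C/12 + H/4 = 0.814/12 + 0.101/4 = 0.09308333 kmol
Per kg fuel: N2 = O2*3.76*22.4 = 0.09308333*3.76*22.4 = 7.83985 Nm^3
Total per kg = 1.51947 + 1.13120 + 7.83985 = 10.49052 Nm^3
Total = 10.49052 * 6.2 = 65.04 Nm^3


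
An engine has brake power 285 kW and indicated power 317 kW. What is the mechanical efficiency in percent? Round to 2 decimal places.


eta_mech = (BP / IP) * 100
Ratio = 285 / 317 = 0.8991
eta_mech = 0.8991 * 100 = 89.91%


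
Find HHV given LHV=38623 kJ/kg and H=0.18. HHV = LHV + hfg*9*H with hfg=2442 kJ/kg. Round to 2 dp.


HHV = LHV + hfg * 9 * H
Water addition = 2442 * 9 * 0.18 = 3956.040 kJ/kg
HHV = 38623 + 3956.040 = 42579.04 kJ/kg


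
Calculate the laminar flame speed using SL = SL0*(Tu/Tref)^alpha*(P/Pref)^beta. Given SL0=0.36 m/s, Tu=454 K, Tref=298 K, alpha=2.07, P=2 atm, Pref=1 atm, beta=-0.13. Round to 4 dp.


SL = SL0 * (Tu/Tref)^alpha * (P/Pref)^beta
T ratio = 454/298 = 1.52348993
(T ratio)^alpha = 1.52348993^2.07 = 2.390441
(P/Pref)^beta = 2^(-0.13) = 0.913831
SL = 0.36 * 2.390441 * 0.913831 = 0.7864 m/s


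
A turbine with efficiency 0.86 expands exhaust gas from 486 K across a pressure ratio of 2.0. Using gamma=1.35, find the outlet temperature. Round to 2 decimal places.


T_out = T_in * (1 - eta * (1 - PR^(-(gamma-1)/gamma)))
Exponent = -(1.35-1)/1.35 = -0.25925926
PR^exp = 2.0^(-0.25925926) = 0.83551680
Factor = 1 - 0.86*(1 - 0.83551680) = 0.85854445
T_out = 486 * 0.85854445 = 417.25 K


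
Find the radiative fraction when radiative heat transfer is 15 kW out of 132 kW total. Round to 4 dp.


f_rad = Q_rad / Q_total
f_rad = 15 / 132 = 0.1136


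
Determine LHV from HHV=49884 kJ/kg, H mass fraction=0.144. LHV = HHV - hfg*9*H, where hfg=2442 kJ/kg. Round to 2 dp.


LHV = HHV - hfg * 9 * H
Water correction = 2442 * 9 * 0.144 = 3164.832 kJ/kg
LHV = 49884 - 3164.832 = 46719.17 kJ/kg


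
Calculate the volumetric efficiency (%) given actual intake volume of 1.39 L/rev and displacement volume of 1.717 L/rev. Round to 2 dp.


eta_v = (V_actual / V_disp) * 100
Ratio = 1.39 / 1.717 = 0.8096
eta_v = 0.8096 * 100 = 80.96%


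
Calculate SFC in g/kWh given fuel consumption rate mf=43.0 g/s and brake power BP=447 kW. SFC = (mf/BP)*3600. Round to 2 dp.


SFC = (mf / BP) * 3600
Rate = 43.0 / 447 = 0.096197 g/(s*kW)
SFC = 0.096197 * 3600 = 346.31 g/kWh


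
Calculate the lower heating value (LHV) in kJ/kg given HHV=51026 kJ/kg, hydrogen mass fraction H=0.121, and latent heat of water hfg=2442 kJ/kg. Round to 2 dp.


LHV = HHV - hfg * 9 * H
Water correction = 2442 * 9 * 0.121 = 2659.338 kJ/kg
LHV = 51026 - 2659.338 = 48366.66 kJ/kg


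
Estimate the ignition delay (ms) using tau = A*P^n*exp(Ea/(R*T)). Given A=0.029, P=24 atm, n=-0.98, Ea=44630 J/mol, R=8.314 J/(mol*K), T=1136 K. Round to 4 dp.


tau = A * P^n * exp(Ea/(R*T))
P^n = 24^(-0.98) = 0.04440102
Ea/(R*T) = 44630/(8.314*1136) = 4.725400
exp(Ea/(R*T)) = 112.775548
tau = 0.029 * 0.04440102 * 112.775548 = 0.1452 ms


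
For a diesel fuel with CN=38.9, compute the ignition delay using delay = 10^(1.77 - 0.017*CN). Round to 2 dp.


delay = 10^(1.77 - 0.017*CN)
Exponent = 1.77 - 0.017*38.9 = 1.1087
delay = 10^1.1087 = 12.84 ms


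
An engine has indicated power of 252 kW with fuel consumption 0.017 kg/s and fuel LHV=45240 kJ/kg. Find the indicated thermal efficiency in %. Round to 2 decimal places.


eta_ith = (IP / (mf * LHV)) * 100
Denominator = 0.017 * 45240 = 769.0800 kW
eta_ith = (252 / 769.0800) * 100 = 32.77%


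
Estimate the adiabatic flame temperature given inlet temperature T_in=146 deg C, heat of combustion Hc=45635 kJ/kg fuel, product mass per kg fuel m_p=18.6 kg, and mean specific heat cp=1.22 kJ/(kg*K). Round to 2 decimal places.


T_ad = T_in + Hc / (m_p * cp)
Denominator = 18.6 * 1.22 = 22.6920
Temperature rise = 45635 / 22.6920 = 2011.06 K
T_ad = 146 + 2011.06 = 2157.06 deg C


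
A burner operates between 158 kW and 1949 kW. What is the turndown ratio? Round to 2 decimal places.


TDR = Q_max / Q_min
TDR = 1949 / 158 = 12.34


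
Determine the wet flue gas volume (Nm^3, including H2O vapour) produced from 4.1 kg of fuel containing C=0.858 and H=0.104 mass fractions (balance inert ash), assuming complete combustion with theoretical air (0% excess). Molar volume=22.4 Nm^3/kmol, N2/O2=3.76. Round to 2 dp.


Per kg fuel: CO2 = (C/12 kmol)*22.4 = (0.858/12)*22.4 = 1.60160 Nm^3
Per kg fuel: H2O = (H/2 kmol)*22.4 = (0.104/2)*22.4 = 1.16480 Nm^3
O2 needed per kg fuel = C/12 + H/4 = 0.858/12 + 0.104/4 = 0.09750000 kmol
Per kg fuel: N2 = O2*3.76*22.4 = 0.09750000*3.76*22.4 = 8.21184 Nm^3
Total per kg = 1.60160 + 1.16480 + 8.21184 = 10.97824 Nm^3
Total = 10.97824 * 4.1 = 45.01 Nm^3


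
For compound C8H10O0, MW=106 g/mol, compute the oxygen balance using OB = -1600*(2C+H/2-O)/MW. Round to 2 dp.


OB = -1600 * (2C + H/2 - O) / MW
Inner = 2*8 + 10/2 - 0 = 21.00
OB = -1600 * 21.00 / 106 = -316.98%


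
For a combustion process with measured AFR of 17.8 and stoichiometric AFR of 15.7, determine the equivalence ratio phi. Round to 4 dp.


phi = AFR_stoich / AFR_actual
phi = 15.7 / 17.8 = 0.8820


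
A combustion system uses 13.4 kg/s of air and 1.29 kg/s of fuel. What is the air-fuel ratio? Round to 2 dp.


AFR = m_air / m_fuel
AFR = 13.4 / 1.29 = 10.39


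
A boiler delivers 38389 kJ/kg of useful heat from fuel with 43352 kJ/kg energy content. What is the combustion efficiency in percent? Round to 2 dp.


Efficiency = (Q_useful / Q_fuel) * 100
Efficiency = (38389 / 43352) * 100
Efficiency = 0.8855 * 100 = 88.55%


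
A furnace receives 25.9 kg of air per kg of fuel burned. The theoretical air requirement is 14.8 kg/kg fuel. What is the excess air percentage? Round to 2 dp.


Excess air = actual - stoichiometric = 25.9 - 14.8 = 11.10 kg/kg fuel
Excess air % = (excess / stoich) * 100 = (11.10 / 14.8) * 100 = 75.00%


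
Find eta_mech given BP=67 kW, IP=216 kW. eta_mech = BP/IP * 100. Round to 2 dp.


eta_mech = (BP / IP) * 100
Ratio = 67 / 216 = 0.3102
eta_mech = 0.3102 * 100 = 31.02%


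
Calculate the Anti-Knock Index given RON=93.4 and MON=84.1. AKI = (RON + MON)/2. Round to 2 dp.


AKI = (RON + MON) / 2
AKI = (93.4 + 84.1) / 2
AKI = 177.5 / 2 = 88.75


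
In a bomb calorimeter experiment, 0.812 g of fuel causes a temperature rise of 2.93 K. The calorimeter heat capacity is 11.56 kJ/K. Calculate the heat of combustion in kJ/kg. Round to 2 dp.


Hc = C_cal * delta_T / m_fuel
Q_released = 11.56 * 2.93 = 33.8708 kJ
m_fuel = 0.812 g = 0.812/1000 kg = 0.000812 kg
Hc = 33.8708 / 0.000812 = 41712.81 kJ/kg


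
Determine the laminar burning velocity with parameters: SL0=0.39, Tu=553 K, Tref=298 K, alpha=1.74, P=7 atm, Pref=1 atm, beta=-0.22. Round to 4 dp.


SL = SL0 * (Tu/Tref)^alpha * (P/Pref)^beta
T ratio = 553/298 = 1.85570470
(T ratio)^alpha = 1.85570470^1.74 = 2.932280
(P/Pref)^beta = 7^(-0.22) = 0.651746
SL = 0.39 * 2.932280 * 0.651746 = 0.7453 m/s


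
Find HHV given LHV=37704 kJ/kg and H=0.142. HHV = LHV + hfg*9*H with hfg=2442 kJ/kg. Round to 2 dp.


HHV = LHV + hfg * 9 * H
Water addition = 2442 * 9 * 0.142 = 3120.876 kJ/kg
HHV = 37704 + 3120.876 = 40824.88 kJ/kg


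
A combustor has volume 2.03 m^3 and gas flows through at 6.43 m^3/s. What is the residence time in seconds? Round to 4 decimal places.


tau = V / Q_flow
tau = 2.03 / 6.43 = 0.3157 s


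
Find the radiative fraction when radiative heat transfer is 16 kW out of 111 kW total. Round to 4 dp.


f_rad = Q_rad / Q_total
f_rad = 16 / 111 = 0.1441


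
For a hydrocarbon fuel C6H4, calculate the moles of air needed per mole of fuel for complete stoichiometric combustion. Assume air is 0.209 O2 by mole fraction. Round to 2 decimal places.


Balanced combustion: C6H4 + 7 O2 -> 6 CO2 + 2 H2O
O2 needed = C + H/4 = 6 + 4/4 = 7.00 moles
Air moles = O2 / 0.209 = 7.00 / 0.209 = 33.49 moles air


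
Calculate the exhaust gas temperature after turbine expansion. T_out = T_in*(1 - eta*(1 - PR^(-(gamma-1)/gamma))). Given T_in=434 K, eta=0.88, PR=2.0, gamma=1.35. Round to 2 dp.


T_out = T_in * (1 - eta * (1 - PR^(-(gamma-1)/gamma)))
Exponent = -(1.35-1)/1.35 = -0.25925926
PR^exp = 2.0^(-0.25925926) = 0.83551680
Factor = 1 - 0.88*(1 - 0.83551680) = 0.85525478
T_out = 434 * 0.85525478 = 371.18 K


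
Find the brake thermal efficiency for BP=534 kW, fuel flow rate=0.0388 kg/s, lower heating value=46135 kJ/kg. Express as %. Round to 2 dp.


eta_BTE = (BP / (mf * LHV)) * 100
Denominator = 0.0388 * 46135 = 1790.0380 kW
eta_BTE = (534 / 1790.0380) * 100 = 29.83%


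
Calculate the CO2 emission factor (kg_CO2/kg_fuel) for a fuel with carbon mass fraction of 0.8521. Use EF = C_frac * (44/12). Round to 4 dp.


EF = C_frac * (M_CO2 / M_C)
EF = 0.8521 * (44/12)
EF = 0.8521 * 3.666667 = 3.1244 kg_CO2/kg_fuel


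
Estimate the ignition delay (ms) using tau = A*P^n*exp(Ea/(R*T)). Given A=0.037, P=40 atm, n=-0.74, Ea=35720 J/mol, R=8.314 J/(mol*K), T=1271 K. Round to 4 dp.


tau = A * P^n * exp(Ea/(R*T))
P^n = 40^(-0.74) = 0.06523424
Ea/(R*T) = 35720/(8.314*1271) = 3.380305
exp(Ea/(R*T)) = 29.379729
tau = 0.037 * 0.06523424 * 29.379729 = 0.0709 ms


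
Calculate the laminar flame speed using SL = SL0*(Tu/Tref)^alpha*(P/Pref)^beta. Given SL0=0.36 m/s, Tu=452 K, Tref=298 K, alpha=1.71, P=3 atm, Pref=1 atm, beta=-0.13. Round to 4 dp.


SL = SL0 * (Tu/Tref)^alpha * (P/Pref)^beta
T ratio = 452/298 = 1.51677852
(T ratio)^alpha = 1.51677852^1.71 = 2.038811
(P/Pref)^beta = 3^(-0.13) = 0.866910
SL = 0.36 * 2.038811 * 0.866910 = 0.6363 m/s


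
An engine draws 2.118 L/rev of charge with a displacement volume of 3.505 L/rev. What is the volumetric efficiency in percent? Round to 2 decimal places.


eta_v = (V_actual / V_disp) * 100
Ratio = 2.118 / 3.505 = 0.6043
eta_v = 0.6043 * 100 = 60.43%


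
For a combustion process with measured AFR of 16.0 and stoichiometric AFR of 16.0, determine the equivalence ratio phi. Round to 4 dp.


phi = AFR_stoich / AFR_actual
phi = 16.0 / 16.0 = 1.0000


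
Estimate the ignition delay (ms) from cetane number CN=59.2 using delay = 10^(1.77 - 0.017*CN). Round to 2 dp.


delay = 10^(1.77 - 0.017*CN)
Exponent = 1.77 - 0.017*59.2 = 0.7636
delay = 10^0.7636 = 5.80 ms


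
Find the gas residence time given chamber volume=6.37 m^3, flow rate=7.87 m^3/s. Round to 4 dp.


tau = V / Q_flow
tau = 6.37 / 7.87 = 0.8094 s


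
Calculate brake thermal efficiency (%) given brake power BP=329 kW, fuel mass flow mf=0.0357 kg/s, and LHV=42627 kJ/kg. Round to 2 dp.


eta_BTE = (BP / (mf * LHV)) * 100
Denominator = 0.0357 * 42627 = 1521.7839 kW
eta_BTE = (329 / 1521.7839) * 100 = 21.62%


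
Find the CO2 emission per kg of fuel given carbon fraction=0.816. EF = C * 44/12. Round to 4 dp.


EF = C_frac * (M_CO2 / M_C)
EF = 0.816 * (44/12)
EF = 0.816 * 3.666667 = 2.9920 kg_CO2/kg_fuel


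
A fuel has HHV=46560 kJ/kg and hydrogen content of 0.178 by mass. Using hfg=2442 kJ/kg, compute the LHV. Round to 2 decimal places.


LHV = HHV - hfg * 9 * H
Water correction = 2442 * 9 * 0.178 = 3912.084 kJ/kg
LHV = 46560 - 3912.084 = 42647.92 kJ/kg


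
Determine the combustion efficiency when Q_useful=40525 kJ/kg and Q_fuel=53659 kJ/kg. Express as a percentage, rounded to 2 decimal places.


Efficiency = (Q_useful / Q_fuel) * 100
Efficiency = (40525 / 53659) * 100
Efficiency = 0.7552 * 100 = 75.52%


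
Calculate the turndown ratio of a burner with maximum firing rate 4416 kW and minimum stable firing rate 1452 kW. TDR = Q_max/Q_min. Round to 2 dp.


TDR = Q_max / Q_min
TDR = 4416 / 1452 = 3.04


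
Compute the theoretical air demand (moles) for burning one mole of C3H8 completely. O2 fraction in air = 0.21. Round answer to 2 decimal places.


Balanced combustion: C3H8 + 5 O2 -> 3 CO2 + 4 H2O
O2 needed = C + H/4 = 3 + 8/4 = 5.00 moles
Air moles = O2 / 0.21 = 5.00 / 0.21 = 23.81 moles air


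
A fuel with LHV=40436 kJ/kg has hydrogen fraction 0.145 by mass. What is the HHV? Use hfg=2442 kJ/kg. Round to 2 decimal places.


HHV = LHV + hfg * 9 * H
Water addition = 2442 * 9 * 0.145 = 3186.810 kJ/kg
HHV = 40436 + 3186.810 = 43622.81 kJ/kg


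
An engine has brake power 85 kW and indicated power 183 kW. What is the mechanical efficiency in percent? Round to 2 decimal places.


eta_mech = (BP / IP) * 100
Ratio = 85 / 183 = 0.4645
eta_mech = 0.4645 * 100 = 46.45%


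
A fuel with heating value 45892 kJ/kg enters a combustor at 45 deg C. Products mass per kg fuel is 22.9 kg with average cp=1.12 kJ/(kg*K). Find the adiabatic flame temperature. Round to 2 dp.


T_ad = T_in + Hc / (m_p * cp)
Denominator = 22.9 * 1.12 = 25.6480
Temperature rise = 45892 / 25.6480 = 1789.30 K
T_ad = 45 + 1789.30 = 1834.30 deg C


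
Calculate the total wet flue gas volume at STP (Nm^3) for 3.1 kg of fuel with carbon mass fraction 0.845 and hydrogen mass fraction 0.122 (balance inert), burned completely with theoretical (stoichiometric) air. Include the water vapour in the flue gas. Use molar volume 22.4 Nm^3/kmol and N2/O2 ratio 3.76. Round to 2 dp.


Per kg fuel: CO2 = (C/12 kmol)*22.4 = (0.845/12)*22.4 = 1.57733 Nm^3
Per kg fuel: H2O = (H/2 kmol)*22.4 = (0.122/2)*22.4 = 1.36640 Nm^3
O2 needed per kg fuel = C/12 + H/4 = 0.845/12 + 0.122/4 = 0.10091667 kmol
Per kg fuel: N2 = O2*3.76*22.4 = 0.10091667*3.76*22.4 = 8.49961 Nm^3
Total per kg = 1.57733 + 1.36640 + 8.49961 = 11.44334 Nm^3
Total = 11.44334 * 3.1 = 35.47 Nm^3


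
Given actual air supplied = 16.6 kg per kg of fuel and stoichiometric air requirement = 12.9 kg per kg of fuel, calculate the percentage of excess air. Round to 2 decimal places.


Excess air = actual - stoichiometric = 16.6 - 12.9 = 3.70 kg/kg fuel
Excess air % = (excess / stoich) * 100 = (3.70 / 12.9) * 100 = 28.68%


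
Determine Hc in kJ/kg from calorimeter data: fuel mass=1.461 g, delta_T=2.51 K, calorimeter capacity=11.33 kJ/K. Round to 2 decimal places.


Hc = C_cal * delta_T / m_fuel
Q_released = 11.33 * 2.51 = 28.4383 kJ
m_fuel = 1.461 g = 1.461/1000 kg = 0.001461 kg
Hc = 28.4383 / 0.001461 = 19464.96 kJ/kg
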